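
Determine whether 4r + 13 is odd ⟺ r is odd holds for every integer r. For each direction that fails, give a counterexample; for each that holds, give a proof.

Forward direction. This fails: take r = 4. Then 4r + 13 = 29, which is odd, yet r = 4 is even, not odd.

Converse. Suppose r is odd. Since 4 is even, 4r is even for every r, so 4r + 13 has the same parity as 13, which is odd. Hence 4r + 13 is odd.

Not equivalent: only (⇐) holds.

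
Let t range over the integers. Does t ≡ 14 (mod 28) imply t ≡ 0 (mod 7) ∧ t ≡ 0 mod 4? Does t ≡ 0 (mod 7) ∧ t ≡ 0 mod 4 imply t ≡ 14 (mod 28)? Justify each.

(→) This fails: t = 14 gives 14 ≡ 14 (mod 28) but 14 ≡ 2 (mod 4), so the conjunction on the right does not hold.

(←) This fails: t = 0 satisfies both congruences on the right (0 ≡ 0 mod 7 and 0 ≡ 0 mod 4) yet 0 ≡ 0 (mod 28), not 14.

Neither implication holds.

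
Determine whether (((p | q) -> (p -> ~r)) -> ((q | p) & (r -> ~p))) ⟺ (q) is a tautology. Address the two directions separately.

(⇐) Assume the antecedent. If q is true, the consequent reduces to true regardless of the other variables. If q is false, the antecedent cannot hold. Either way the consequent holds.

(⇒) This fails. Under q = F, p = T, r = F, the left side is true but the right side is false.

(⇒) fails; (⇐) holds.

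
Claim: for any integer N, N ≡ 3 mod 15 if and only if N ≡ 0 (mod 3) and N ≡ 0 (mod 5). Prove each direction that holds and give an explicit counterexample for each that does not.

Forward direction. This fails: N = 3 gives 3 ≡ 3 (mod 15) but 3 ≡ 3 (mod 5), so the conjunction on the right does not hold.

Converse. This fails: N = 0 satisfies both congruences on the right (0 ≡ 0 mod 3 and 0 ≡ 0 mod 5) yet 0 ≡ 0 (mod 15), not 3.

Neither implication holds.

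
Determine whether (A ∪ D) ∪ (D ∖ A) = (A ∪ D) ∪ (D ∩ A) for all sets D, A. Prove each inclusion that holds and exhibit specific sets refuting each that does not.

Both inclusions hold; the sets are equal.

(⊆) Let x ∈ (A ∪ D) ∪ (D ∖ A). Then either x ∈ D and x ∉ A; or x ∈ A and x ∉ D; or x ∈ D ∩ A. In each case x ∈ (A ∪ D) ∪ (D ∩ A), so (A ∪ D) ∪ (D ∖ A) ⊆ (A ∪ D) ∪ (D ∩ A).

(⊇) Let x ∈ (A ∪ D) ∪ (D ∩ A). Then either x ∈ D and x ∉ A; or x ∈ A and x ∉ D; or x ∈ D ∩ A. In each case x ∈ (A ∪ D) ∪ (D ∖ A), so (A ∪ D) ∪ (D ∩ A) ⊆ (A ∪ D) ∪ (D ∖ A).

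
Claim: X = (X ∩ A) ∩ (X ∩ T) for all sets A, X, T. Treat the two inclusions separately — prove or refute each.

(⊆) fails; (⊇) holds.

(⟹) This inclusion fails. Take A = ∅, X = {1}, T = ∅; then 1 ∈ X but 1 ∉ (X ∩ A) ∩ (X ∩ T).

(⟸) Let x ∈ (X ∩ A) ∩ (X ∩ T). Then x ∈ A ∩ X ∩ T, from which x ∈ X.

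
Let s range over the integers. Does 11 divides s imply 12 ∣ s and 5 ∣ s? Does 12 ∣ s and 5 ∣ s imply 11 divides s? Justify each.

Neither direction holds.

(⟹) This fails: take s = 11. Certainly 11 ∣ 11, but 12 ∤ 11.

(⟸) This fails: take s = 60. Both 12 ∣ 60 and 5 ∣ 60, yet 60 is not a multiple of 11 (since 60 = 5·11 + 5), so 11 ∤ 60.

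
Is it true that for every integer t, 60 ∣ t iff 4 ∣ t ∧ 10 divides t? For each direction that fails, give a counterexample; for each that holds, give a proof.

The forward direction holds; the converse fails.

Converse. This fails: take t = 20. Both 4 ∣ 20 and 10 ∣ 20, yet 20 is not a multiple of 60 (since 20 = 0·60 + 20), so 60 ∤ 20.

Forward direction. If 60 ∣ t, write t = 60q. Since 60 = 15·4, t = 4·(15q), so 4 ∣ t; and since 60 = 6·10, t = 10·(6q), so 10 ∣ t.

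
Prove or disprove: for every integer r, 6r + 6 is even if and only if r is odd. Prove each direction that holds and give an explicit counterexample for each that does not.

Forward direction. This fails: take r = 4. Then 6r + 6 = 30, which is even, yet r = 4 is even, not odd.

Converse. Suppose r is odd. Since 6 is even, 6r is even for every r, so 6r + 6 has the same parity as 6, which is even. Hence 6r + 6 is even.

The forward direction fails; the converse holds.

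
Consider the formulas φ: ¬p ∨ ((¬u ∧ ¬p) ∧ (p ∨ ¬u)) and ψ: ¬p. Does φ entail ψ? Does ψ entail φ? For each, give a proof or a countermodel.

(⇒) Assume the antecedent. If p is true, the antecedent cannot hold. If p is false, ¬p reduces to true regardless of the other variables. Either way ¬p holds.

(⇐) Assume the antecedent. If p is true, the antecedent cannot hold. If p is false, ¬p ∨ ((¬u ∧ ¬p) ∧ (p ∨ ¬u)) reduces to true regardless of the other variables. Either way ¬p ∨ ((¬u ∧ ¬p) ∧ (p ∨ ¬u)) holds.

Equivalent; both directions hold.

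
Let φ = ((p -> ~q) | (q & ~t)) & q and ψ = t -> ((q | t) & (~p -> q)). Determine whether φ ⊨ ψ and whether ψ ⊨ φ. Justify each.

Not equivalent: only (⇒) holds.

(⇐) This fails. Under p = F, t = F, q = F, the left side is false but the right side is true.

(⇒) Assume the antecedent. If p is true, t -> ((q | t) & (~p -> q)) reduces to true regardless of the other variables. If p is false, the antecedent forces (p = F, t = F, q = T) or (p = F, t = T, q = T), and t -> ((q | t) & (~p -> q)) holds there. Either way t -> ((q | t) & (~p -> q)) holds.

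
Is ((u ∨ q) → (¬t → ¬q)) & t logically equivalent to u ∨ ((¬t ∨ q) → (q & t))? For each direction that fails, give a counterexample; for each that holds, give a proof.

Not equivalent: only (⇒) holds.

(⇐) This fails. Under t = F, u = T, q = F, the left side is false but the right side is true.

(⇒) Assume the antecedent. If t is true, u ∨ ((¬t ∨ q) → (q & t)) reduces to true regardless of the other variables. If t is false, the antecedent cannot hold. Either way u ∨ ((¬t ∨ q) → (q & t)) holds.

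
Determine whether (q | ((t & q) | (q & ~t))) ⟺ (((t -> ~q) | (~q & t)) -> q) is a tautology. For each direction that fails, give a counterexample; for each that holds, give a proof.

(→) Assume the antecedent. If t is true, the antecedent forces (t = T, q = T), and ((t -> ~q) | (~q & t)) -> q holds there. If t is false, the antecedent forces (t = F, q = T), and ((t -> ~q) | (~q & t)) -> q holds there. Either way ((t -> ~q) | (~q & t)) -> q holds.

(←) Assume the antecedent. If t is true, the antecedent forces (t = T, q = T), and q | ((t & q) | (q & ~t)) holds there. If t is false, the antecedent forces (t = F, q = T), and q | ((t & q) | (q & ~t)) holds there. Either way q | ((t & q) | (q & ~t)) holds.

Both directions hold; the statement is true.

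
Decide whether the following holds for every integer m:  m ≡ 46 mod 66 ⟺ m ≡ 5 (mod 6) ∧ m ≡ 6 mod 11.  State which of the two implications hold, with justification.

Neither implication holds.

Forward direction. This fails: m = 46 gives 46 ≡ 46 (mod 66) but 46 ≡ 4 (mod 6), so the conjunction on the right does not hold.

Converse. This fails: m = 17 satisfies both congruences on the right (17 ≡ 5 mod 6 and 17 ≡ 6 mod 11) yet 17 ≡ 17 (mod 66), not 46.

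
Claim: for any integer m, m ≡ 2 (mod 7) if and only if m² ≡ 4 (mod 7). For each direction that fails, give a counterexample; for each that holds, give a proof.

(⟹) Suppose m ≡ 2 (mod 7). Write m = 7j + 2. Then (7j + 2)² = 49j² + 28j + 4 = 7(7j² + 4j) + 4, so m² ≡ 4 (mod 7).

(⟸) This fails: take m = 5. Then 5² = 25 ≡ 4 (mod 7), yet 5 ≡ 5 (mod 7), not 2.

Not equivalent: only (⇒) holds.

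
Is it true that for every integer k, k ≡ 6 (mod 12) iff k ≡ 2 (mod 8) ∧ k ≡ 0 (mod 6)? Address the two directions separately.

[⇒] This fails: k = 6 gives 6 ≡ 6 (mod 12) but 6 ≡ 6 (mod 8), so the conjunction on the right does not hold.

[⇐] Conversely, if k ≡ 2 (mod 8) and k ≡ 0 (mod 6), then by the Chinese remainder theorem k ≡ 18 (mod 24). Since 18 ≡ 6 (mod 12) and 12 ∣ 24, we get k ≡ 6 (mod 12).

Only the converse holds.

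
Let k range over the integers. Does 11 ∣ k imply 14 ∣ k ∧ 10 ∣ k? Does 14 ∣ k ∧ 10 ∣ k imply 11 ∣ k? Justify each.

(→) This fails: take k = 11. Certainly 11 ∣ 11, but 14 ∤ 11.

(←) This fails: take k = 70. Both 14 ∣ 70 and 10 ∣ 70, yet 70 is not a multiple of 11 (since 70 = 6·11 + 4), so 11 ∤ 70.

(⇒) fails and (⇐) fails.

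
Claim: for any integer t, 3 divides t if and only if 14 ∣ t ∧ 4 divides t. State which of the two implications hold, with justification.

Neither implication holds.

Forward direction. This fails: take t = 3. Certainly 3 ∣ 3, but 14 ∤ 3.

Converse. This fails: take t = 28. Both 14 ∣ 28 and 4 ∣ 28, yet 28 is not a multiple of 3 (since 28 = 9·3 + 1), so 3 ∤ 28.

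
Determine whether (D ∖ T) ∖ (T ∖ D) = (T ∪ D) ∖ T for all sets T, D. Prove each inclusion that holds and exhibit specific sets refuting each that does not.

The two sets are equal.

(⟸) Let x ∈ (T ∪ D) ∖ T. Then x ∈ D and x ∉ T, from which x ∈ (D ∖ T) ∖ (T ∖ D).

(⟹) Let x ∈ (D ∖ T) ∖ (T ∖ D). Then x ∈ D and x ∉ T, from which x ∈ (T ∪ D) ∖ T.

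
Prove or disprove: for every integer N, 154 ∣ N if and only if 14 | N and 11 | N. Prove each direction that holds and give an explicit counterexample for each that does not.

Both directions hold.

(⟸) Suppose 14 ∣ N and 11 ∣ N. Any common multiple of 14 and 11 is a multiple of their lcm; here gcd(14, 11) = 1, so lcm(14, 11) = 14·11 = 154, so 154 ∣ N.

(⟹) If 154 ∣ N, write N = 154q. Since 154 = 11·14, N = 14·(11q), so 14 ∣ N; and since 154 = 14·11, N = 11·(14q), so 11 ∣ N.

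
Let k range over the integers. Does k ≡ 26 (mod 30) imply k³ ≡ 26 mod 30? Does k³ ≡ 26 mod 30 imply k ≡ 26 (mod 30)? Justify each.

Both implications hold.

[⇒] Suppose k ≡ 26 (mod 30). Write k = 30j + 26. Then (30j + 26)³ = 27000j³ + 70200j² + 60840j + 17576 = 30(900j³ + 2340j² + 2028j + 585) + 26, so k³ ≡ 26 (mod 30).

[⇐] Conversely, suppose k³ ≡ 26 (mod 30). The only residue r in {0, …, 29} with r³ ≡ 26 (mod 30) is r = 26, so k ≡ 26 (mod 30).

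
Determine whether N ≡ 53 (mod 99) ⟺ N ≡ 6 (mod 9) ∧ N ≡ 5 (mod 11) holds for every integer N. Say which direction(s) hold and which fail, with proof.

(⇒) This fails: N = 53 gives 53 ≡ 53 (mod 99) but 53 ≡ 8 (mod 9), so the conjunction on the right does not hold.

(⇐) This fails: N = 60 satisfies both congruences on the right (60 ≡ 6 mod 9 and 60 ≡ 5 mod 11) yet 60 ≡ 60 (mod 99), not 53.

Neither direction holds.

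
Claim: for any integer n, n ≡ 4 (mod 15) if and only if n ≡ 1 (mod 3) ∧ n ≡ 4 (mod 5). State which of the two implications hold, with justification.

(⟸) If n ≡ 1 (mod 3) and n ≡ 4 (mod 5), then by the Chinese remainder theorem n ≡ 4 (mod 15). This is exactly n ≡ 4 (mod 15).

(⟹) Suppose n ≡ 4 (mod 15); write n = 15j + 4. Since 3 ∣ 15, reducing mod 3 gives n ≡ 4 ≡ 1 (mod 3); since 5 ∣ 15, reducing mod 5 gives n ≡ 4 (mod 5).

Both directions hold.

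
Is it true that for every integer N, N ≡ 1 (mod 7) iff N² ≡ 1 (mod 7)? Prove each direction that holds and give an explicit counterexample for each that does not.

(⇒) Suppose N ≡ 1 (mod 7). Write N = 7j + 1. Then (7j + 1)² = 49j² + 14j + 1 = 7(7j² + 2j) + 1, so N² ≡ 1 (mod 7).

(⇐) This fails: take N = 6. Then 6² = 36 ≡ 1 (mod 7), yet 6 ≡ 6 (mod 7), not 1.

Only the forward implication holds.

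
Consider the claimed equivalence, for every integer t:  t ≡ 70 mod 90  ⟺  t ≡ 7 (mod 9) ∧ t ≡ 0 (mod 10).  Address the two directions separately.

(⟹) Suppose t ≡ 70 (mod 90); write t = 90j + 70. Since 9 ∣ 90, reducing mod 9 gives t ≡ 70 ≡ 7 (mod 9); since 10 ∣ 90, reducing mod 10 gives t ≡ 70 ≡ 0 (mod 10).

(⟸) Conversely, if t ≡ 7 (mod 9) and t ≡ 0 (mod 10), then by the Chinese remainder theorem t ≡ 70 (mod 90). This is exactly t ≡ 70 (mod 90).

The biconditional holds.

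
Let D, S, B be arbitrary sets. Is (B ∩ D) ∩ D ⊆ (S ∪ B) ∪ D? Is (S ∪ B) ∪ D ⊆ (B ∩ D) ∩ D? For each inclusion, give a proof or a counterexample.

The sets are not equal: only the forward inclusion holds.

(⟹) Let x ∈ (B ∩ D) ∩ D. Then either x ∈ D ∩ B and x ∉ S; or x ∈ D ∩ S ∩ B. In each case x ∈ (S ∪ B) ∪ D, so (B ∩ D) ∩ D ⊆ (S ∪ B) ∪ D.

(⟸) This inclusion fails. Take D = {1}, S = ∅, B = ∅; then 1 ∈ (S ∪ B) ∪ D but 1 ∉ (B ∩ D) ∩ D.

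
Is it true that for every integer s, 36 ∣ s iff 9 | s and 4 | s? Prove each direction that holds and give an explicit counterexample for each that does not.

Both directions hold.

(→) If 36 ∣ s, write s = 36q. Since 36 = 4·9, s = 9·(4q), so 9 ∣ s; and since 36 = 9·4, s = 4·(9q), so 4 ∣ s.

(←) Suppose 9 ∣ s and 4 ∣ s. Any common multiple of 9 and 4 is a multiple of their lcm; here gcd(9, 4) = 1, so lcm(9, 4) = 9·4 = 36, so 36 ∣ s.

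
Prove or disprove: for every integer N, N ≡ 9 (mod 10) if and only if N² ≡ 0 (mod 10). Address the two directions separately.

[⇒] This fails: take N = 9. Then 9 ≡ 9 (mod 10), but 9² = 81 ≡ 1 (mod 10), not 0.

[⇐] This fails: take N = 0. Then 0² = 0 ≡ 0 (mod 10), yet 0 ≡ 0 (mod 10), not 9.

Both directions fail.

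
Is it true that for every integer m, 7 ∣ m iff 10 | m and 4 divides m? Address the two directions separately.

(⇒) fails and (⇐) fails.

(→) This fails: take m = 7. Certainly 7 ∣ 7, but 10 ∤ 7.

(←) This fails: take m = 20. Both 10 ∣ 20 and 4 ∣ 20, yet 20 is not a multiple of 7 (since 20 = 2·7 + 6), so 7 ∤ 20.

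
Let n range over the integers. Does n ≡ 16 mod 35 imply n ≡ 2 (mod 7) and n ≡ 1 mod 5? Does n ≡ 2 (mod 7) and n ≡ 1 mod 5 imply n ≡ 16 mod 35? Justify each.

Equivalent; both directions hold.

Forward direction. Suppose n ≡ 16 (mod 35); write n = 35j + 16. Since 7 ∣ 35, reducing mod 7 gives n ≡ 16 ≡ 2 (mod 7); since 5 ∣ 35, reducing mod 5 gives n ≡ 16 ≡ 1 (mod 5).

Converse. If n ≡ 2 (mod 7) and n ≡ 1 (mod 5), then by the Chinese remainder theorem n ≡ 16 (mod 35). This is exactly n ≡ 16 (mod 35).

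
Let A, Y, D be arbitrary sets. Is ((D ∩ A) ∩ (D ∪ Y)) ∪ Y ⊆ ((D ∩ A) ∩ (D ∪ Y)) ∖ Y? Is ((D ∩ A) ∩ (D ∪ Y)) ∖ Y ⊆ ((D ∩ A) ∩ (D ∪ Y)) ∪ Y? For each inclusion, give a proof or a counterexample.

(⟹) This inclusion fails. Take A = ∅, Y = {1}, D = ∅; then 1 ∈ ((D ∩ A) ∩ (D ∪ Y)) ∪ Y but 1 ∉ ((D ∩ A) ∩ (D ∪ Y)) ∖ Y.

(⟸) Let x ∈ ((D ∩ A) ∩ (D ∪ Y)) ∖ Y. Then x ∈ A ∩ D and x ∉ Y, from which x ∈ ((D ∩ A) ∩ (D ∪ Y)) ∪ Y.

(⊆) fails; (⊇) holds.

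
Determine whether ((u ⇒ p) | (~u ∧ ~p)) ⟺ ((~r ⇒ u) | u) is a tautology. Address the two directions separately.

Both directions fail.

(→) This fails. Under p = F, u = F, r = F, the left side is true but the right side is false.

(←) This fails. Under p = F, u = T, r = F, the left side is false but the right side is true.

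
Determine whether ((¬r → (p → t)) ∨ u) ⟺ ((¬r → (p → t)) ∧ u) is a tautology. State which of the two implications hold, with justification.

(⟸) Assume the antecedent. If u is true, (¬r → (p → t)) ∨ u reduces to true regardless of the other variables. If u is false, the antecedent cannot hold. Either way (¬r → (p → t)) ∨ u holds.

(⟹) This fails. Under t = F, p = F, u = F, r = F, the left side is true but the right side is false.

(⇒) fails; (⇐) holds.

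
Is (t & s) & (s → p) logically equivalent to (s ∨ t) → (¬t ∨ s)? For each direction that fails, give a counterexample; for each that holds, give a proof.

Forward direction. Assume the antecedent. If p is true, the antecedent forces (p = T, t = T, s = T), and (s ∨ t) → (¬t ∨ s) holds there. If p is false, the antecedent cannot hold. Either way (s ∨ t) → (¬t ∨ s) holds.

Converse. This fails. Under p = F, t = F, s = F, the left side is false but the right side is true.

Only the forward implication holds.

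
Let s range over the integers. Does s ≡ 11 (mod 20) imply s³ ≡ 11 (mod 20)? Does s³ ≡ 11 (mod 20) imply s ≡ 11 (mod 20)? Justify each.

Both directions hold; the statement is true.

Forward direction. Suppose s ≡ 11 (mod 20). Write s = 20j + 11. Then (20j + 11)³ = 8000j³ + 13200j² + 7260j + 1331 = 20(400j³ + 660j² + 363j + 66) + 11, so s³ ≡ 11 (mod 20).

Converse. Suppose s³ ≡ 11 (mod 20). The only residue r in {0, …, 19} with r³ ≡ 11 (mod 20) is r = 11, so s ≡ 11 (mod 20).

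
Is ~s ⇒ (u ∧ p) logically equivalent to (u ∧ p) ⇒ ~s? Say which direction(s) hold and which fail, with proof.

Both directions fail.

(⟹) This fails. Under p = T, s = T, u = T, the left side is true but the right side is false.

(⟸) This fails. Under p = F, s = F, u = F, the left side is false but the right side is true.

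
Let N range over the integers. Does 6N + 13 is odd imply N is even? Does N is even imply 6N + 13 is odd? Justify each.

(⇒) This fails: take N = 7. Then 6N + 13 = 55, which is odd, yet N = 7 is odd, not even.

(⇐) Suppose N is even. Since 6 is even, 6N is even for every N, so 6N + 13 has the same parity as 13, which is odd. Hence 6N + 13 is odd.

Only the reverse direction holds.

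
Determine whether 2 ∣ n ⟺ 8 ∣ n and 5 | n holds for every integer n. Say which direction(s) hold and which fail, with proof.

Not equivalent: only (⇐) holds.

[⇐] Suppose 8 ∣ n and 5 ∣ n. Any common multiple of 8 and 5 is a multiple of their lcm; here gcd(8, 5) = 1, so lcm(8, 5) = 8·5 = 40, so 40 ∣ n. Since 2 ∣ 40, it follows that 2 ∣ n.

[⇒] This fails: take n = 2. Certainly 2 ∣ 2, but 8 ∤ 2.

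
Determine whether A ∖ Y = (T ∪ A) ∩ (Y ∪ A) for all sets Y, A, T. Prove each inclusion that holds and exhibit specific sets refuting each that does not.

(⟹) Let x ∈ A ∖ Y. Then either x ∈ A and x ∉ Y, T; or x ∈ A ∩ T and x ∉ Y. In each case x ∈ (T ∪ A) ∩ (Y ∪ A), so A ∖ Y ⊆ (T ∪ A) ∩ (Y ∪ A).

(⟸) This inclusion fails. Take Y = {1}, A = {1}, T = ∅; then 1 ∈ (T ∪ A) ∩ (Y ∪ A) but 1 ∉ A ∖ Y.

(⊆) holds; (⊇) fails.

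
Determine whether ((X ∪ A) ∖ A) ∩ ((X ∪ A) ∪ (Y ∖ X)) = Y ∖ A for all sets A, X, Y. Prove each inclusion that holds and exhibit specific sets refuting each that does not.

Forward inclusion. This inclusion fails. Take A = ∅, X = {1}, Y = ∅; then 1 ∈ ((X ∪ A) ∖ A) ∩ ((X ∪ A) ∪ (Y ∖ X)) but 1 ∉ Y ∖ A.

Reverse inclusion. This inclusion fails. Take A = ∅, X = ∅, Y = {1}; then 1 ∈ Y ∖ A but 1 ∉ ((X ∪ A) ∖ A) ∩ ((X ∪ A) ∪ (Y ∖ X)).

Neither inclusion holds.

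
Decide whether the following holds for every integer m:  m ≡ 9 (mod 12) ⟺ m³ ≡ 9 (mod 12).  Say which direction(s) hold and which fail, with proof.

(⇒) Suppose m ≡ 9 (mod 12). Write m = 12j + 9. Then (12j + 9)³ = 1728j³ + 3888j² + 2916j + 729 = 12(144j³ + 324j² + 243j + 60) + 9, so m³ ≡ 9 (mod 12).

(⇐) For the converse, argue contrapositively. If m ≢ 9 (mod 12), then m is congruent to one of 0, 1, 2, 3, 4, 5, 6, 7, 8, 10, 11 modulo 12, and these give m³ ≡ 0, 1, 8, 3, 4, 5, 0, 7, 8, 4, 11 respectively — never 9.

Equivalent; both directions hold.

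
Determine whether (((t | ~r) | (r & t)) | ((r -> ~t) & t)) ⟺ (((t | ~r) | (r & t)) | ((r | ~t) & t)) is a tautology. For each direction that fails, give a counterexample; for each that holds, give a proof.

[⇐] Assume the antecedent. If t is true, the consequent reduces to true regardless of the other variables. If t is false, the antecedent forces (t = F, r = F), and the consequent holds there. Either way the consequent holds.

[⇒] Assume the antecedent. If t is true, the consequent reduces to true regardless of the other variables. If t is false, the antecedent forces (t = F, r = F), and the consequent holds there. Either way the consequent holds.

Both implications hold.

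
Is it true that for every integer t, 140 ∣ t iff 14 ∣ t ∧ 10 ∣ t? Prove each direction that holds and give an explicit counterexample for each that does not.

(⟹) If 140 ∣ t, write t = 140q. Since 140 = 10·14, t = 14·(10q), so 14 ∣ t; and since 140 = 14·10, t = 10·(14q), so 10 ∣ t.

(⟸) This fails: take t = 70. Both 14 ∣ 70 and 10 ∣ 70, yet 70 is not a multiple of 140 (since 70 = 0·140 + 70), so 140 ∤ 70.

Only the forward direction holds.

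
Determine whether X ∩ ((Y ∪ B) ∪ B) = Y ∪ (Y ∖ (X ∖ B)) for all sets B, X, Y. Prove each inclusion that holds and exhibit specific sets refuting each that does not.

(⊆) This inclusion fails. Take B = {1}, X = {1}, Y = ∅; then 1 ∈ X ∩ ((Y ∪ B) ∪ B) but 1 ∉ Y ∪ (Y ∖ (X ∖ B)).

(⊇) This inclusion fails. Take B = ∅, X = ∅, Y = {1}; then 1 ∈ Y ∪ (Y ∖ (X ∖ B)) but 1 ∉ X ∩ ((Y ∪ B) ∪ B).

(⊆) fails and (⊇) fails.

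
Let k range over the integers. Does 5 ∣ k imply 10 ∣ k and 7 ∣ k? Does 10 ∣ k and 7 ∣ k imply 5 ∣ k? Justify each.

Only the converse holds.

(⇒) This fails: take k = 5. Certainly 5 ∣ 5, but 10 ∤ 5.

(⇐) Suppose 10 ∣ k and 7 ∣ k. Any common multiple of 10 and 7 is a multiple of their lcm; here gcd(10, 7) = 1, so lcm(10, 7) = 10·7 = 70, so 70 ∣ k. Since 5 ∣ 70, it follows that 5 ∣ k.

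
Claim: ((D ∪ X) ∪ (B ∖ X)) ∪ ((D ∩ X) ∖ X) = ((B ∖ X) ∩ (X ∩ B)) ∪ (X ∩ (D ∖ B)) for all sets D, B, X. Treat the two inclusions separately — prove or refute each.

(⊆) fails; (⊇) holds.

(⊆) This inclusion fails. Take D = {1}, B = ∅, X = ∅; then 1 ∈ ((D ∪ X) ∪ (B ∖ X)) ∪ ((D ∩ X) ∖ X) but 1 ∉ ((B ∖ X) ∩ (X ∩ B)) ∪ (X ∩ (D ∖ B)).

(⊇) Let x ∈ ((B ∖ X) ∩ (X ∩ B)) ∪ (X ∩ (D ∖ B)). Then x ∈ D ∩ X and x ∉ B, from which x ∈ ((D ∪ X) ∪ (B ∖ X)) ∪ ((D ∩ X) ∖ X).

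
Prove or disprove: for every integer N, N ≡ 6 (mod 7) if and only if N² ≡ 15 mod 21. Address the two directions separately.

(→) This fails: take N = 13. Then 13 ≡ 6 (mod 7), but 13² = 169 ≡ 1 (mod 21), not 15.

(←) This fails: take N = 15. Then 15² = 225 ≡ 15 (mod 21), yet 15 ≡ 1 (mod 7), not 6.

(⇒) fails and (⇐) fails.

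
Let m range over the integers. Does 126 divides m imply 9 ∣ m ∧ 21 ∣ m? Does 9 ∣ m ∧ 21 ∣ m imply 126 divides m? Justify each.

Only the forward direction holds.

(⇒) If 126 ∣ m, write m = 126q. Since 126 = 14·9, m = 9·(14q), so 9 ∣ m; and since 126 = 6·21, m = 21·(6q), so 21 ∣ m.

(⇐) This fails: take m = 63. Both 9 ∣ 63 and 21 ∣ 63, yet 63 is not a multiple of 126 (since 63 = 0·126 + 63), so 126 ∤ 63.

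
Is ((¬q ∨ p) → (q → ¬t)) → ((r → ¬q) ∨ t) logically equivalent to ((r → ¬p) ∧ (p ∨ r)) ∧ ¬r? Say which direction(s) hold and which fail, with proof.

Only the converse holds.

(⇒) This fails. Under r = F, q = F, t = F, p = F, the left side is true but the right side is false.

(⇐) Assume the antecedent. If r is true, the antecedent cannot hold. If r is false, the consequent reduces to true regardless of the other variables. Either way the consequent holds.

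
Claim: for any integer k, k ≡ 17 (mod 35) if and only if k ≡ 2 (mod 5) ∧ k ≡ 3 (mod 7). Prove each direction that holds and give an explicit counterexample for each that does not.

Both directions hold.

Forward direction. Suppose k ≡ 17 (mod 35); write k = 35j + 17. Since 5 ∣ 35, reducing mod 5 gives k ≡ 17 ≡ 2 (mod 5); since 7 ∣ 35, reducing mod 7 gives k ≡ 17 ≡ 3 (mod 7).

Converse. If k ≡ 2 (mod 5) and k ≡ 3 (mod 7), then by the Chinese remainder theorem k ≡ 17 (mod 35). This is exactly k ≡ 17 (mod 35).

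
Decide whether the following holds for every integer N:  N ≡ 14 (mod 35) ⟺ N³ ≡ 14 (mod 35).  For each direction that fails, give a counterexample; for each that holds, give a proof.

Both directions hold.

Forward direction. Suppose N ≡ 14 (mod 35). Write N = 35j + 14. Then (35j + 14)³ = 42875j³ + 51450j² + 20580j + 2744 = 35(1225j³ + 1470j² + 588j + 78) + 14, so N³ ≡ 14 (mod 35).

Converse. Suppose N³ ≡ 14 (mod 35). The only residue r in {0, …, 34} with r³ ≡ 14 (mod 35) is r = 14, so N ≡ 14 (mod 35).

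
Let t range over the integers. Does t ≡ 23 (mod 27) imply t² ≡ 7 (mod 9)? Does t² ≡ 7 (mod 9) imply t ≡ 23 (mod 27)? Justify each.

Not equivalent: only (⇒) holds.

(⇐) This fails: take t = 4. Then 4² = 16 ≡ 7 (mod 9), yet 4 ≡ 4 (mod 27), not 23.

(⇒) Suppose t ≡ 23 (mod 27). Then t² ≡ 23² = 529 (mod 27), and since 9 ∣ 27, also t² ≡ 7 (mod 9).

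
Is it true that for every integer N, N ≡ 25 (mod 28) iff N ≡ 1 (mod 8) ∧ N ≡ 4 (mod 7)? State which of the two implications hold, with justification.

(→) This fails: N = 53 gives 53 ≡ 25 (mod 28) but 53 ≡ 5 (mod 8), so the conjunction on the right does not hold.

(←) Conversely, if N ≡ 1 (mod 8) and N ≡ 4 (mod 7), then by the Chinese remainder theorem N ≡ 25 (mod 56). Since 25 ≡ 25 (mod 28) and 28 ∣ 56, we get N ≡ 25 (mod 28).

(⇒) fails; (⇐) holds.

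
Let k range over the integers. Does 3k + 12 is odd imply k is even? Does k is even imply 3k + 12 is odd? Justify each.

Forward direction. This fails: k = 7 gives 3k + 12 = 33, which is odd, but 7 is odd, not even.

Converse. This also fails: k = 0 is even, but 3k + 12 = 12 is even, not odd.

Both directions fail.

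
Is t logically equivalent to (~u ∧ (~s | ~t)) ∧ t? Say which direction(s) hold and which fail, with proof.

(⇒) fails; (⇐) holds.

Converse. Assume the antecedent. If s is true, the antecedent cannot hold. If s is false, the antecedent forces (s = F, u = F, t = T), and t holds there. Either way t holds.

Forward direction. This fails. Under s = T, u = F, t = T, the left side is true but the right side is false.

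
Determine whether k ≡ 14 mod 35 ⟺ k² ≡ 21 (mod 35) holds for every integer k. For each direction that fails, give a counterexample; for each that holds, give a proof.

Not equivalent: only (⇒) holds.

(⇐) This fails: take k = 21. Then 21² = 441 ≡ 21 (mod 35), yet 21 ≡ 21 (mod 35), not 14.

(⇒) Suppose k ≡ 14 mod 35. Write k = 35j + 14. Then (35j + 14)² = 1225j² + 980j + 196 = 35(35j² + 28j + 5) + 21, so k² ≡ 21 (mod 35).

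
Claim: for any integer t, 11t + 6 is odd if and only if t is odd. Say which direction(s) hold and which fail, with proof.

Both directions hold.

(⇐) Suppose t is odd; write t = 2j + 1. Then 11t + 6 = 11·(2j + 1) + 6 = 2·11j + 17, which is odd.

(⇒) Suppose 11t + 6 is odd. Since 11 is odd, 11t and t have the same parity, so 11t + 6 ≡ t + 6 (mod 2). As 6 is even, 11t + 6 is odd exactly when t is odd. Thus t is odd.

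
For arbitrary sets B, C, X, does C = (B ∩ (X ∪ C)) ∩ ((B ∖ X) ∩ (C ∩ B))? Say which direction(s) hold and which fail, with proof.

Only the reverse inclusion holds.

(⊇) Let x ∈ (B ∩ (X ∪ C)) ∩ ((B ∖ X) ∩ (C ∩ B)). Then x ∈ B ∩ C and x ∉ X, from which x ∈ C.

(⊆) This inclusion fails. Take B = ∅, C = {1}, X = ∅; then 1 ∈ C but 1 ∉ (B ∩ (X ∪ C)) ∩ ((B ∖ X) ∩ (C ∩ B)).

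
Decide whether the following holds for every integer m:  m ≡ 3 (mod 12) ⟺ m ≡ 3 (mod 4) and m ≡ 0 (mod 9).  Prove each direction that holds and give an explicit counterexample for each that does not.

(⇒) fails; (⇐) holds.

(←) If m ≡ 3 (mod 4) and m ≡ 0 (mod 9), then by the Chinese remainder theorem m ≡ 27 (mod 36). Since 27 ≡ 3 (mod 12) and 12 ∣ 36, we get m ≡ 3 (mod 12).

(→) This fails: m = 3 gives 3 ≡ 3 (mod 12) but 3 ≡ 3 (mod 9), so the conjunction on the right does not hold.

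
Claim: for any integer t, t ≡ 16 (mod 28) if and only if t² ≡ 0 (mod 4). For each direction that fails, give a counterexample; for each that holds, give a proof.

The forward direction holds; the converse fails.

(→) Suppose t ≡ 16 (mod 28). Then t² ≡ 16² = 256 (mod 28), and since 4 ∣ 28, also t² ≡ 0 (mod 4).

(←) This fails: take t = 0. Then 0² = 0 ≡ 0 (mod 4), yet 0 ≡ 0 (mod 28), not 16.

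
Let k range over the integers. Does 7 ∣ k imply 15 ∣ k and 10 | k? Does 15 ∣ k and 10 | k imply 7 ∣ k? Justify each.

[⇒] This fails: take k = 7. Certainly 7 ∣ 7, but 15 ∤ 7.

[⇐] This fails: take k = 30. Both 15 ∣ 30 and 10 ∣ 30, yet 30 is not a multiple of 7 (since 30 = 4·7 + 2), so 7 ∤ 30.

Neither implication holds.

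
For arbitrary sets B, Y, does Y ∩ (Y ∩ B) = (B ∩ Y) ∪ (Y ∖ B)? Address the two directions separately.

(⟹) Let x ∈ Y ∩ (Y ∩ B). Then x ∈ B ∩ Y, from which x ∈ (B ∩ Y) ∪ (Y ∖ B).

(⟸) This inclusion fails. Take B = ∅, Y = {1}; then 1 ∈ (B ∩ Y) ∪ (Y ∖ B) but 1 ∉ Y ∩ (Y ∩ B).

Only the forward inclusion holds.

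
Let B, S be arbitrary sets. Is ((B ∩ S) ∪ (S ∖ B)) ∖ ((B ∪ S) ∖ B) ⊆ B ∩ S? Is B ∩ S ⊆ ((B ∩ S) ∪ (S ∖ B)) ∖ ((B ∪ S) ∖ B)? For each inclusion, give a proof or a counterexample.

Both inclusions hold; the sets are equal.

(⟸) Let x ∈ B ∩ S. Then x ∈ B ∩ S, from which x ∈ ((B ∩ S) ∪ (S ∖ B)) ∖ ((B ∪ S) ∖ B).

(⟹) Let x ∈ ((B ∩ S) ∪ (S ∖ B)) ∖ ((B ∪ S) ∖ B). Then x ∈ B ∩ S, from which x ∈ B ∩ S.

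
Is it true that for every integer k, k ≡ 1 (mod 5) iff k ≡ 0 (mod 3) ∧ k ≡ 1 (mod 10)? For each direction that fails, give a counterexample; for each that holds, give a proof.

[⇒] This fails: k = 1 gives 1 ≡ 1 (mod 5) but 1 ≡ 1 (mod 3), so the conjunction on the right does not hold.

[⇐] Conversely, if k ≡ 0 (mod 3) and k ≡ 1 (mod 10), then by the Chinese remainder theorem k ≡ 21 (mod 30). Since 21 ≡ 1 (mod 5) and 5 ∣ 30, we get k ≡ 1 (mod 5).

Only the reverse direction holds.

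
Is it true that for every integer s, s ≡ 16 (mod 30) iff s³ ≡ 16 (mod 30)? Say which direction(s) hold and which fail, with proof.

(→) Suppose s ≡ 16 (mod 30). Write s = 30j + 16. Then (30j + 16)³ = 27000j³ + 43200j² + 23040j + 4096 = 30(900j³ + 1440j² + 768j + 136) + 16, so s³ ≡ 16 (mod 30).

(←) Conversely, suppose s³ ≡ 16 (mod 30). The only residue r in {0, …, 29} with r³ ≡ 16 (mod 30) is r = 16, so s ≡ 16 (mod 30).

Both implications hold.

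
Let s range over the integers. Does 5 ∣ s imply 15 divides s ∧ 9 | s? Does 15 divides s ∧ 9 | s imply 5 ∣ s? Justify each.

The forward direction fails; the converse holds.

(⟹) This fails: take s = 5. Certainly 5 ∣ 5, but 15 ∤ 5.

(⟸) Suppose 15 ∣ s and 9 ∣ s. Any common multiple of 15 and 9 is a multiple of their lcm; here lcm(15, 9) = 15·9/gcd(15, 9) = 135/3 = 45, so 45 ∣ s. Since 5 ∣ 45, it follows that 5 ∣ s.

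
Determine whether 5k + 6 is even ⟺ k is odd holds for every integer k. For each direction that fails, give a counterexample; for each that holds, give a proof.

(⇒) fails and (⇐) fails.

[⇒] This fails: k = 6 gives 5k + 6 = 36, which is even, but 6 is even, not odd.

[⇐] This also fails: k = 1 is odd, but 5k + 6 = 11 is odd, not even.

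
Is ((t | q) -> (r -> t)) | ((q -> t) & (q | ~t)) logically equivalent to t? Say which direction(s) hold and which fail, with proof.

Forward direction. This fails. Under t = F, q = F, r = F, the left side is true but the right side is false.

Converse. Assume the antecedent. If t is true, the consequent reduces to true regardless of the other variables. If t is false, the antecedent cannot hold. Either way the consequent holds.

Not equivalent: only (⇐) holds.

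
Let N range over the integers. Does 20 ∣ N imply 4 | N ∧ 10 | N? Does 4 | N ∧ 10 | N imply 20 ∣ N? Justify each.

Equivalent; both directions hold.

[⇐] Suppose 4 ∣ N and 10 ∣ N. Any common multiple of 4 and 10 is a multiple of their lcm; here lcm(4, 10) = 4·10/gcd(4, 10) = 40/2 = 20, so 20 ∣ N.

[⇒] If 20 ∣ N, write N = 20q. Since 20 = 5·4, N = 4·(5q), so 4 ∣ N; and since 20 = 2·10, N = 10·(2q), so 10 ∣ N.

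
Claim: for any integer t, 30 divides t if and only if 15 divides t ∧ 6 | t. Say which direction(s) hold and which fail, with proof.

Converse. Suppose 15 ∣ t and 6 ∣ t. Any common multiple of 15 and 6 is a multiple of their lcm; here lcm(15, 6) = 15·6/gcd(15, 6) = 90/3 = 30, so 30 ∣ t.

Forward direction. If 30 ∣ t, write t = 30q. Since 30 = 2·15, t = 15·(2q), so 15 ∣ t; and since 30 = 5·6, t = 6·(5q), so 6 ∣ t.

The biconditional holds.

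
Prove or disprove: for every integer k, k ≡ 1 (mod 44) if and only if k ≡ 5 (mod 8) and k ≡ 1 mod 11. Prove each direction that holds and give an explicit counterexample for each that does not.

(⟹) This fails: k = 1 gives 1 ≡ 1 (mod 44) but 1 ≡ 1 (mod 8), so the conjunction on the right does not hold.

(⟸) Conversely, if k ≡ 5 (mod 8) and k ≡ 1 (mod 11), then by the Chinese remainder theorem k ≡ 45 (mod 88). Since 45 ≡ 1 (mod 44) and 44 ∣ 88, we get k ≡ 1 (mod 44).

Only the reverse direction holds.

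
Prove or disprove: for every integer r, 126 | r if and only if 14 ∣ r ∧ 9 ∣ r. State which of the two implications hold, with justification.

(⇒) If 126 ∣ r, write r = 126q. Since 126 = 9·14, r = 14·(9q), so 14 ∣ r; and since 126 = 14·9, r = 9·(14q), so 9 ∣ r.

(⇐) Suppose 14 ∣ r and 9 ∣ r. Any common multiple of 14 and 9 is a multiple of their lcm; here gcd(14, 9) = 1, so lcm(14, 9) = 14·9 = 126, so 126 ∣ r.

Both directions hold; the statement is true.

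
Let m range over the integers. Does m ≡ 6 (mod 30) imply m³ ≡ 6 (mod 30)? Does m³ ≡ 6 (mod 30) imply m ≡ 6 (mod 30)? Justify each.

[⇒] Suppose m ≡ 6 (mod 30). Write m = 30j + 6. Then (30j + 6)³ = 27000j³ + 16200j² + 3240j + 216 = 30(900j³ + 540j² + 108j + 7) + 6, so m³ ≡ 6 (mod 30).

[⇐] Conversely, suppose m³ ≡ 6 (mod 30). The only residue r in {0, …, 29} with r³ ≡ 6 (mod 30) is r = 6, so m ≡ 6 (mod 30).

Both implications hold.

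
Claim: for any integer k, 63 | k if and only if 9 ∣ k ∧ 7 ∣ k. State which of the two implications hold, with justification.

(⟹) If 63 ∣ k, write k = 63q. Since 63 = 7·9, k = 9·(7q), so 9 ∣ k; and since 63 = 9·7, k = 7·(9q), so 7 ∣ k.

(⟸) Suppose 9 ∣ k and 7 ∣ k. Any common multiple of 9 and 7 is a multiple of their lcm; here gcd(9, 7) = 1, so lcm(9, 7) = 9·7 = 63, so 63 ∣ k.

The biconditional holds.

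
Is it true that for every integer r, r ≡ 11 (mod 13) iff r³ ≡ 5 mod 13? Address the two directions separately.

Forward direction. Suppose r ≡ 11 (mod 13). Write r = 13j + 11. Then (13j + 11)³ = 2197j³ + 5577j² + 4719j + 1331 = 13(169j³ + 429j² + 363j + 102) + 5, so r³ ≡ 5 (mod 13).

Converse. This fails: take r = 7. Then 7³ = 343 ≡ 5 (mod 13), yet 7 ≡ 7 (mod 13), not 11.

Only the forward direction holds.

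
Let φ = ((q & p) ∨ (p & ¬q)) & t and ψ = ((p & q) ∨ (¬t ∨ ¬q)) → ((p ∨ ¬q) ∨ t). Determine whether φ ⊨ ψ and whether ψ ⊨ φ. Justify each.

Not equivalent: only (⇒) holds.

(⟸) This fails. Under q = F, p = F, t = F, the left side is false but the right side is true.

(⟹) Assume the antecedent. If q is true, the antecedent forces (q = T, p = T, t = T), and the consequent holds there. If q is false, the consequent reduces to true regardless of the other variables. Either way the consequent holds.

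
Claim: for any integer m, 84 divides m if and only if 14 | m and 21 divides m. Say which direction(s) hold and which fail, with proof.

Only the forward direction holds.

(⟹) If 84 ∣ m, write m = 84q. Since 84 = 6·14, m = 14·(6q), so 14 ∣ m; and since 84 = 4·21, m = 21·(4q), so 21 ∣ m.

(⟸) This fails: take m = 42. Both 14 ∣ 42 and 21 ∣ 42, yet 42 is not a multiple of 84 (since 42 = 0·84 + 42), so 84 ∤ 42.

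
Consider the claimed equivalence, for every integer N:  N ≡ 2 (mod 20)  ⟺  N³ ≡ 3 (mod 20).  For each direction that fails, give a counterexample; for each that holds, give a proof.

[⇒] This fails: take N = 2. Then 2 ≡ 2 (mod 20), but 2³ = 8 ≡ 8 (mod 20), not 3.

[⇐] This fails: take N = 7. Then 7³ = 343 ≡ 3 (mod 20), yet 7 ≡ 7 (mod 20), not 2.

Neither implication holds.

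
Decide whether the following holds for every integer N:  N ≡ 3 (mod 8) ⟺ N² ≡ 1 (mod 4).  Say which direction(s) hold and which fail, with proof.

(⟹) Suppose N ≡ 3 (mod 8). Then N² ≡ 3² = 9 (mod 8), and since 4 ∣ 8, also N² ≡ 1 (mod 4).

(⟸) This fails: take N = 1. Then 1² = 1 ≡ 1 (mod 4), yet 1 ≡ 1 (mod 8), not 3.

The forward direction holds; the converse fails.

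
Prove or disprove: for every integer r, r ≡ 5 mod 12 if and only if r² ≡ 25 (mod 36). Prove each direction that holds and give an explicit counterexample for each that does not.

Both directions fail.

[⇒] This fails: take r = 17. Then 17 ≡ 5 (mod 12), but 17² = 289 ≡ 1 (mod 36), not 25.

[⇐] This fails: take r = 13. Then 13² = 169 ≡ 25 (mod 36), yet 13 ≡ 1 (mod 12), not 5.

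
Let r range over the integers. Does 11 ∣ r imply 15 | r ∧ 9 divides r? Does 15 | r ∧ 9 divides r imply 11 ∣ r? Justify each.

(⟹) This fails: take r = 11. Certainly 11 ∣ 11, but 15 ∤ 11.

(⟸) This fails: take r = 45. Both 15 ∣ 45 and 9 ∣ 45, yet 45 is not a multiple of 11 (since 45 = 4·11 + 1), so 11 ∤ 45.

(⇒) fails and (⇐) fails.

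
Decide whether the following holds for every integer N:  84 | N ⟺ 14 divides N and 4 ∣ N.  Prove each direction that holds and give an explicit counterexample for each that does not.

(⟹) If 84 ∣ N, write N = 84q. Since 84 = 6·14, N = 14·(6q), so 14 ∣ N; and since 84 = 21·4, N = 4·(21q), so 4 ∣ N.

(⟸) This fails: take N = 28. Both 14 ∣ 28 and 4 ∣ 28, yet 28 is not a multiple of 84 (since 28 = 0·84 + 28), so 84 ∤ 28.

(⇒) holds; (⇐) fails.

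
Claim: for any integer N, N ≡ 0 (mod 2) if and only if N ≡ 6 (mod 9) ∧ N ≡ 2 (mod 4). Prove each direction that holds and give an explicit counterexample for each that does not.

Only the converse holds.

(→) This fails: N = 0 gives 0 ≡ 0 (mod 2) but 0 ≡ 0 (mod 9), so the conjunction on the right does not hold.

(←) Conversely, if N ≡ 6 (mod 9) and N ≡ 2 (mod 4), then by the Chinese remainder theorem N ≡ 6 (mod 36). Since 6 ≡ 0 (mod 2) and 2 ∣ 36, we get N ≡ 0 (mod 2).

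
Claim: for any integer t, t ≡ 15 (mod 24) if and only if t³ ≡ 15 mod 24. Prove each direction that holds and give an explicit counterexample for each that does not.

(←) Suppose t³ ≡ 15 (mod 24). The only residue r in {0, …, 23} with r³ ≡ 15 (mod 24) is r = 15, so t ≡ 15 (mod 24).

(→) Suppose t ≡ 15 (mod 24). Write t = 24j + 15. Then (24j + 15)³ = 13824j³ + 25920j² + 16200j + 3375 = 24(576j³ + 1080j² + 675j + 140) + 15, so t³ ≡ 15 (mod 24).

Equivalent; both directions hold.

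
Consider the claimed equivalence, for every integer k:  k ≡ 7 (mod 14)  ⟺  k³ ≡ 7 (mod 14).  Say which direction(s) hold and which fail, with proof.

(⟹) Suppose k ≡ 7 (mod 14). Write k = 14j + 7. Then (14j + 7)³ = 2744j³ + 4116j² + 2058j + 343 = 14(196j³ + 294j² + 147j + 24) + 7, so k³ ≡ 7 (mod 14).

(⟸) Conversely, suppose k³ ≡ 7 (mod 14). The only residue r in {0, …, 13} with r³ ≡ 7 (mod 14) is r = 7, so k ≡ 7 (mod 14).

Both implications hold.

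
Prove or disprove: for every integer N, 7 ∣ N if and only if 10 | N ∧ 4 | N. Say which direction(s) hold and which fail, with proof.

Neither direction holds.

Forward direction. This fails: take N = 7. Certainly 7 ∣ 7, but 10 ∤ 7.

Converse. This fails: take N = 20. Both 10 ∣ 20 and 4 ∣ 20, yet 20 is not a multiple of 7 (since 20 = 2·7 + 6), so 7 ∤ 20.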